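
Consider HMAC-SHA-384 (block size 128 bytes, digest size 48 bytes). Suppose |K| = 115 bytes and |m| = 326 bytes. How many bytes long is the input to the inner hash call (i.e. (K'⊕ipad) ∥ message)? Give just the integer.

454

Key is 115 ≤ 128 bytes, zero-padded: |K'| = 128.
Inner input = (K'⊕ipad) ∥ m → 128 + 326 = 454 bytes.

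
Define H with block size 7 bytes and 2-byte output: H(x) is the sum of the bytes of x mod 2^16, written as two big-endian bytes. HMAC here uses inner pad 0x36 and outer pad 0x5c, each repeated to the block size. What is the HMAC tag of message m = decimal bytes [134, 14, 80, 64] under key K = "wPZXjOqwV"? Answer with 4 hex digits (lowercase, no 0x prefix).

0306

Key "wPZXjOqwV" = 77 50 5a 58 6a 4f 71 77 56 is 9 bytes > B = 7, so hash it first: H(key) = 03 70, then zero-pad to 7 bytes: K' = 03 70 00 00 00 00 00.
K' ⊕ ipad = 35 46 36 36 36 36 36.  K' ⊕ opad = 5f 2c 5c 5c 5c 5c 5c.
Inner input = (K'⊕ipad) ∥ m = 35 46 36 36 36 36 36 ∥ 86 0e 50 40.
Inner hash: sum = 53+70+54+54+54+54+54+134+14+80+64 = 685 → 02 ad.
Outer input = (K'⊕opad) ∥ inner = 5f 2c 5c 5c 5c 5c 5c ∥ 02 ad.
Outer hash (tag): sum = 95+44+92+92+92+92+92+2+173 = 774 → 03 06.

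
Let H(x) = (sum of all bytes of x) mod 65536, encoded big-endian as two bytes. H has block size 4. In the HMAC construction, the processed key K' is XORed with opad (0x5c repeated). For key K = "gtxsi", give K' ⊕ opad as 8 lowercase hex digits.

Key "gtxsi" = 67 74 78 73 69 is 5 bytes > B = 4, so hash it first: H(key) = 02 2f, then zero-pad to 4 bytes: K' = 02 2f 00 00.
XOR each byte with 0x5c: 02⊕5c=5e, 2f⊕5c=73, 00⊕5c=5c, 00⊕5c=5c.

5e735c5c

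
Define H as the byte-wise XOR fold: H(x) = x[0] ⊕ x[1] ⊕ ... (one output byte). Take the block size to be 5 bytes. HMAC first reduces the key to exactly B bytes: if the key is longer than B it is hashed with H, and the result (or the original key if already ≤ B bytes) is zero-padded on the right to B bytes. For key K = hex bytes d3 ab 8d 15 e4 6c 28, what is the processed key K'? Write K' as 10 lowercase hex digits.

4000000000

|K| = 7 > B = 5, so first hash the key.
H(K): XOR d3⊕ab⊕8d⊕15⊕e4⊕6c⊕28 = 40.
Zero-pad H(K) = 40 to 5 bytes: K' = 40 00 00 00 00.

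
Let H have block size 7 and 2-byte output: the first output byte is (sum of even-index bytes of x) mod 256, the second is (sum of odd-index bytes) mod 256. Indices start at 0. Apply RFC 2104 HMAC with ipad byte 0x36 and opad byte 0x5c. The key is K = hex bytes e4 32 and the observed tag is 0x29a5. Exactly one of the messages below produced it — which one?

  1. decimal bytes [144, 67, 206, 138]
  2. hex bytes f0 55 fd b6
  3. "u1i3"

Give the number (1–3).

Key hex bytes e4 32 is 2 bytes ≤ B = 7; zero-pad to 7 bytes: K' = e4 32 00 00 00 00 00.
K' ⊕ ipad = d2 04 36 36 36 36 36; K' ⊕ opad = b8 6e 5c 5c 5c 5c 5c.
m1: inner = H(d2 04 36 36 36 36 36 90 43 ce 8a) = 41 ce; tag = H(b8 6e 5c 5c 5c 5c 5c 41 ce) = 9a67
m2: inner = H(d2 04 36 36 36 36 36 f0 55 fd b6) = 7f 5d; tag = H(b8 6e 5c 5c 5c 5c 5c 7f 5d) = 29a5 ← matches
m3: inner = H(d2 04 36 36 36 36 36 75 31 69 33) = d8 4e; tag = H(b8 6e 5c 5c 5c 5c 5c d8 4e) = 1afe

2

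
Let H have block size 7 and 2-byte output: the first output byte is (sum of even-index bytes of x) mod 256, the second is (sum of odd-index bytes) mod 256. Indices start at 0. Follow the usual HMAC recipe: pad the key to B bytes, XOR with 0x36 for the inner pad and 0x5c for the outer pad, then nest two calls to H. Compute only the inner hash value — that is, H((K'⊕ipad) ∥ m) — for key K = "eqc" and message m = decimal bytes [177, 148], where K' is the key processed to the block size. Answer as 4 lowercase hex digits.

Key "eqc" = 65 71 63 is 3 bytes ≤ B = 7; zero-pad to 7 bytes: K' = 65 71 63 00 00 00 00.
K' ⊕ ipad = 53 47 55 36 36 36 36.
Inner input = 53 47 55 36 36 36 36 ∥ b1 94.
Inner hash: even-index sum = 424 mod 256 = 168; odd-index sum = 356 mod 256 = 100 → a8 64.

a864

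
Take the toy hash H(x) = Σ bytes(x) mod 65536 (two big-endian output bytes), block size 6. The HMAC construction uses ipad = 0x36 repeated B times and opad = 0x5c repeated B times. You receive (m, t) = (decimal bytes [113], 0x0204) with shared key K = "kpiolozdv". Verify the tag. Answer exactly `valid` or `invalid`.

invalid

Key "kpiolozdv" = 6b 70 69 6f 6c 6f 7a 64 76 is 9 bytes > B = 6, so hash it first: H(key) = 03 e2, then zero-pad to 6 bytes: K' = 03 e2 00 00 00 00.
K' ⊕ ipad = 35 d4 36 36 36 36; K' ⊕ opad = 5f be 5c 5c 5c 5c.
Inner hash: sum = 53+212+54+54+54+54+113 = 594 → 02 52.
Outer hash (recomputed tag): sum = 95+190+92+92+92+92+2+82 = 737 → 02 e1.
Recomputed tag = 02e1; claimed = 0204 → mismatch.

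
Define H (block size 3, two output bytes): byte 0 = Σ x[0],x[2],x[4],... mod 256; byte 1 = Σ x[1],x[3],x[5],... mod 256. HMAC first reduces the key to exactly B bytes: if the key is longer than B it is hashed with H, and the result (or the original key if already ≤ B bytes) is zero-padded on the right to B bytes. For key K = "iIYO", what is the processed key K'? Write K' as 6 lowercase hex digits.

|K| = 4 > B = 3, so first hash the key.
H(K): even-index sum = 194 mod 256 = 194; odd-index sum = 152 mod 256 = 152 → c2 98.
Zero-pad H(K) = c2 98 to 3 bytes: K' = c2 98 00.

c29800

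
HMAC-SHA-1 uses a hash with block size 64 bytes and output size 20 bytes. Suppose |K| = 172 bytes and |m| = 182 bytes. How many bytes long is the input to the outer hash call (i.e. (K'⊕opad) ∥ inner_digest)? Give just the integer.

84

Key is 172 > 64 bytes, so it is hashed to 20 bytes then zero-padded to 64: |K'| = 64.
Outer input = (K'⊕opad) ∥ H(inner) → 64 + 20 = 84 bytes.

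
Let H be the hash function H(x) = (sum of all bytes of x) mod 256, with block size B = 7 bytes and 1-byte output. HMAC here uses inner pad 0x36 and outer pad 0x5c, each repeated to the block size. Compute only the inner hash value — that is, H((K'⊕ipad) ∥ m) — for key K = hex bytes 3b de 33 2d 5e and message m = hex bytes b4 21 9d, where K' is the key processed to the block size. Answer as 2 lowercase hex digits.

5b

Key hex bytes 3b de 33 2d 5e is 5 bytes ≤ B = 7; zero-pad to 7 bytes: K' = 3b de 33 2d 5e 00 00.
K' ⊕ ipad = 0d e8 05 1b 68 36 36.
Inner input = 0d e8 05 1b 68 36 36 ∥ b4 21 9d.
Inner hash: sum = 13+232+5+27+104+54+54+180+33+157 = 859; mod 256 = 91 → 5b.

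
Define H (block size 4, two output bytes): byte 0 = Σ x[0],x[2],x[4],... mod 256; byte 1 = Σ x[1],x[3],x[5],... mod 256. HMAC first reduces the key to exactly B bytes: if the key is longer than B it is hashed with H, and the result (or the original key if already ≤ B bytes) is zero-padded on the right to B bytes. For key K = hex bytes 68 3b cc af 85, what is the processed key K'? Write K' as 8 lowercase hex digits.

b9ea0000

|K| = 5 > B = 4, so first hash the key.
H(K): even-index sum = 441 mod 256 = 185; odd-index sum = 234 mod 256 = 234 → b9 ea.
Zero-pad H(K) = b9 ea to 4 bytes: K' = b9 ea 00 00.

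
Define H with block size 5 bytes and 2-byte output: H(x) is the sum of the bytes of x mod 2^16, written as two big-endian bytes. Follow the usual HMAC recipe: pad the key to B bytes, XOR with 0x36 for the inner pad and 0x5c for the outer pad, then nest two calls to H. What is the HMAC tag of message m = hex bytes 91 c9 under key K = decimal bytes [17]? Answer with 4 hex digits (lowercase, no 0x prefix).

Key decimal bytes [17] = 11 is 1 byte ≤ B = 5; zero-pad to 5 bytes: K' = 11 00 00 00 00.
K' ⊕ ipad = 27 36 36 36 36.  K' ⊕ opad = 4d 5c 5c 5c 5c.
Inner input = (K'⊕ipad) ∥ m = 27 36 36 36 36 ∥ 91 c9.
Inner hash: sum = 39+54+54+54+54+145+201 = 601 → 02 59.
Outer input = (K'⊕opad) ∥ inner = 4d 5c 5c 5c 5c ∥ 02 59.
Outer hash (tag): sum = 77+92+92+92+92+2+89 = 536 → 02 18.

0218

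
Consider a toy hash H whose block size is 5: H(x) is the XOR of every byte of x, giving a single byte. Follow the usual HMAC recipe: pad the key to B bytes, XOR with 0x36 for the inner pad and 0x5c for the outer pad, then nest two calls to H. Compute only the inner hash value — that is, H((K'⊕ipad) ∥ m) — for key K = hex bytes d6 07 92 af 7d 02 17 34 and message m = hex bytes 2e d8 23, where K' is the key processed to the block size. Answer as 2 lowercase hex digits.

53

Key hex bytes d6 07 92 af 7d 02 17 34 is 8 bytes > B = 5, so hash it first: H(key) = b0, then zero-pad to 5 bytes: K' = b0 00 00 00 00.
K' ⊕ ipad = 86 36 36 36 36.
Inner input = 86 36 36 36 36 ∥ 2e d8 23.
Inner hash: XOR 86⊕36⊕36⊕36⊕36⊕2e⊕d8⊕23 = 53.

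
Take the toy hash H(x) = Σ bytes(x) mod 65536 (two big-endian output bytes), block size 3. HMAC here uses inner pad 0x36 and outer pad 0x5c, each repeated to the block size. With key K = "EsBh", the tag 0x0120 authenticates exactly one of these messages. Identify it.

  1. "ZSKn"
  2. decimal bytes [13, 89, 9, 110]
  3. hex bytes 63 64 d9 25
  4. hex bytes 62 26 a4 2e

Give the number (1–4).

Key "EsBh" = 45 73 42 68 is 4 bytes > B = 3, so hash it first: H(key) = 01 62, then zero-pad to 3 bytes: K' = 01 62 00.
K' ⊕ ipad = 37 54 36; K' ⊕ opad = 5d 3e 5c.
m1: inner = H(37 54 36 5a 53 4b 6e) = 02 27; tag = H(5d 3e 5c 02 27) = 0120 ← matches
m2: inner = H(37 54 36 0d 59 09 6e) = 01 9e; tag = H(5d 3e 5c 01 9e) = 0196
m3: inner = H(37 54 36 63 64 d9 25) = 02 86; tag = H(5d 3e 5c 02 86) = 017f
m4: inner = H(37 54 36 62 26 a4 2e) = 02 1b; tag = H(5d 3e 5c 02 1b) = 0114

1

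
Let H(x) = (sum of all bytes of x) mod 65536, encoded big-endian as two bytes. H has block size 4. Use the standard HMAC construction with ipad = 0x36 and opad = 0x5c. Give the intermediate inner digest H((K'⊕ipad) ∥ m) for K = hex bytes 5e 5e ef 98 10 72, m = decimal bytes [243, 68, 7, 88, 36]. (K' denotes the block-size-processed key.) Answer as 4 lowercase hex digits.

034d

Key hex bytes 5e 5e ef 98 10 72 is 6 bytes > B = 4, so hash it first: H(key) = 02 c5, then zero-pad to 4 bytes: K' = 02 c5 00 00.
K' ⊕ ipad = 34 f3 36 36.
Inner input = 34 f3 36 36 ∥ f3 44 07 58 24.
Inner hash: sum = 52+243+54+54+243+68+7+88+36 = 845 → 03 4d.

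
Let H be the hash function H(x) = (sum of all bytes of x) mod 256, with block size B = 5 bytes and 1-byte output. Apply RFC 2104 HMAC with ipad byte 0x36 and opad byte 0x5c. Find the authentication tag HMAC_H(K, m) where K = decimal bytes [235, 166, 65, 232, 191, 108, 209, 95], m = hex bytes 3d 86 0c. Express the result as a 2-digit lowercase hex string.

Key decimal bytes [235, 166, 65, 232, 191, 108, 209, 95] = eb a6 41 e8 bf 6c d1 5f is 8 bytes > B = 5, so hash it first: H(key) = 15, then zero-pad to 5 bytes: K' = 15 00 00 00 00.
K' ⊕ ipad = 23 36 36 36 36.  K' ⊕ opad = 49 5c 5c 5c 5c.
Inner input = (K'⊕ipad) ∥ m = 23 36 36 36 36 ∥ 3d 86 0c.
Inner hash: sum = 35+54+54+54+54+61+134+12 = 458; mod 256 = 202 → ca.
Outer input = (K'⊕opad) ∥ inner = 49 5c 5c 5c 5c ∥ ca.
Outer hash (tag): sum = 73+92+92+92+92+202 = 643; mod 256 = 131 → 83.

83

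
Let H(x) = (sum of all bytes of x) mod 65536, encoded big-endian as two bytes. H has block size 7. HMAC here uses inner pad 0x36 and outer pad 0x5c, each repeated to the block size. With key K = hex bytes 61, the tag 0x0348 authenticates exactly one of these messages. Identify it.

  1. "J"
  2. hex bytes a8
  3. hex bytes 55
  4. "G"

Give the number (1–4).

4

Key hex bytes 61 is 1 byte ≤ B = 7; zero-pad to 7 bytes: K' = 61 00 00 00 00 00 00.
K' ⊕ ipad = 57 36 36 36 36 36 36; K' ⊕ opad = 3d 5c 5c 5c 5c 5c 5c.
m1: inner = H(57 36 36 36 36 36 36 4a) = 01 e5; tag = H(3d 5c 5c 5c 5c 5c 5c 01 e5) = 034b
m2: inner = H(57 36 36 36 36 36 36 a8) = 02 43; tag = H(3d 5c 5c 5c 5c 5c 5c 02 43) = 02aa
m3: inner = H(57 36 36 36 36 36 36 55) = 01 f0; tag = H(3d 5c 5c 5c 5c 5c 5c 01 f0) = 0356
m4: inner = H(57 36 36 36 36 36 36 47) = 01 e2; tag = H(3d 5c 5c 5c 5c 5c 5c 01 e2) = 0348 ← matches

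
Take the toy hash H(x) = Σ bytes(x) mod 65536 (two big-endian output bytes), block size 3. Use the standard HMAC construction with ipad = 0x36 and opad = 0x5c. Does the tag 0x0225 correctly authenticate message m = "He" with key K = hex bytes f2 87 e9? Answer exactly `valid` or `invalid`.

invalid

Key hex bytes f2 87 e9 is exactly B = 3 bytes: K' = f2 87 e9.
K' ⊕ ipad = c4 b1 df; K' ⊕ opad = ae db b5.
Inner hash: sum = 196+177+223+72+101 = 769 → 03 01.
Outer hash (recomputed tag): sum = 174+219+181+3+1 = 578 → 02 42.
Recomputed tag = 0242; claimed = 0225 → mismatch.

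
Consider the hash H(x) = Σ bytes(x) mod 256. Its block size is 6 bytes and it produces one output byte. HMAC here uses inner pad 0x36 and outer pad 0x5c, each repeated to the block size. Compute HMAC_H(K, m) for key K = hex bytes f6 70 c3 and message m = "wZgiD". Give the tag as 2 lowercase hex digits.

0b

Key hex bytes f6 70 c3 is 3 bytes ≤ B = 6; zero-pad to 6 bytes: K' = f6 70 c3 00 00 00.
K' ⊕ ipad = c0 46 f5 36 36 36.  K' ⊕ opad = aa 2c 9f 5c 5c 5c.
Inner input = (K'⊕ipad) ∥ m = c0 46 f5 36 36 36 ∥ 77 5a 67 69 44.
Inner hash: sum = 192+70+245+54+54+54+119+90+103+105+68 = 1154; mod 256 = 130 → 82.
Outer input = (K'⊕opad) ∥ inner = aa 2c 9f 5c 5c 5c ∥ 82.
Outer hash (tag): sum = 170+44+159+92+92+92+130 = 779; mod 256 = 11 → 0b.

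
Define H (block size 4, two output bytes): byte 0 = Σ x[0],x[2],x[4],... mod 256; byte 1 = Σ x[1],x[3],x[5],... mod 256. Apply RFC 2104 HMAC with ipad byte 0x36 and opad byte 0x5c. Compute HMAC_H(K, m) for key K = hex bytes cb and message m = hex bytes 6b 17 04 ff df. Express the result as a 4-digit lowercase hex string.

743a

Key hex bytes cb is 1 byte ≤ B = 4; zero-pad to 4 bytes: K' = cb 00 00 00.
K' ⊕ ipad = fd 36 36 36.  K' ⊕ opad = 97 5c 5c 5c.
Inner input = (K'⊕ipad) ∥ m = fd 36 36 36 ∥ 6b 17 04 ff df.
Inner hash: even-index sum = 641 mod 256 = 129; odd-index sum = 386 mod 256 = 130 → 81 82.
Outer input = (K'⊕opad) ∥ inner = 97 5c 5c 5c ∥ 81 82.
Outer hash (tag): even-index sum = 372 mod 256 = 116; odd-index sum = 314 mod 256 = 58 → 74 3a.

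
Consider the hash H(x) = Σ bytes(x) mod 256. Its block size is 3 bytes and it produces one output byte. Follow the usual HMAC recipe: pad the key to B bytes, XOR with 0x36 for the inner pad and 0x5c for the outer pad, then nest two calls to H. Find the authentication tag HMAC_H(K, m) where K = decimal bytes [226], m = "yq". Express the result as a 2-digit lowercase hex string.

a0

Key decimal bytes [226] = e2 is 1 byte ≤ B = 3; zero-pad to 3 bytes: K' = e2 00 00.
K' ⊕ ipad = d4 36 36.  K' ⊕ opad = be 5c 5c.
Inner input = (K'⊕ipad) ∥ m = d4 36 36 ∥ 79 71.
Inner hash: sum = 212+54+54+121+113 = 554; mod 256 = 42 → 2a.
Outer input = (K'⊕opad) ∥ inner = be 5c 5c ∥ 2a.
Outer hash (tag): sum = 190+92+92+42 = 416; mod 256 = 160 → a0.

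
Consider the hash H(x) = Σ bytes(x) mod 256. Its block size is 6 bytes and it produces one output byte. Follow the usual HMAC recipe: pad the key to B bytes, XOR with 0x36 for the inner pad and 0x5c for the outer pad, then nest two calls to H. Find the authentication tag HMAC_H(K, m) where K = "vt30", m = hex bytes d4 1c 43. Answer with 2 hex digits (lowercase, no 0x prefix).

Key "vt30" = 76 74 33 30 is 4 bytes ≤ B = 6; zero-pad to 6 bytes: K' = 76 74 33 30 00 00.
K' ⊕ ipad = 40 42 05 06 36 36.  K' ⊕ opad = 2a 28 6f 6c 5c 5c.
Inner input = (K'⊕ipad) ∥ m = 40 42 05 06 36 36 ∥ d4 1c 43.
Inner hash: sum = 64+66+5+6+54+54+212+28+67 = 556; mod 256 = 44 → 2c.
Outer input = (K'⊕opad) ∥ inner = 2a 28 6f 6c 5c 5c ∥ 2c.
Outer hash (tag): sum = 42+40+111+108+92+92+44 = 529; mod 256 = 17 → 11.

11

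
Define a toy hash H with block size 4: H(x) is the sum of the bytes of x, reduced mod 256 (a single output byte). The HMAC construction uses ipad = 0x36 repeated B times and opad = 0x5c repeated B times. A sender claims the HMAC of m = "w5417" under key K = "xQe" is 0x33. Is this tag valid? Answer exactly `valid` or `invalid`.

invalid

Key "xQe" = 78 51 65 is 3 bytes ≤ B = 4; zero-pad to 4 bytes: K' = 78 51 65 00.
K' ⊕ ipad = 4e 67 53 36; K' ⊕ opad = 24 0d 39 5c.
Inner hash: sum = 78+103+83+54+119+53+52+49+55 = 646; mod 256 = 134 → 86.
Outer hash (recomputed tag): sum = 36+13+57+92+134 = 332; mod 256 = 76 → 4c.
Recomputed tag = 4c; claimed = 33 → mismatch.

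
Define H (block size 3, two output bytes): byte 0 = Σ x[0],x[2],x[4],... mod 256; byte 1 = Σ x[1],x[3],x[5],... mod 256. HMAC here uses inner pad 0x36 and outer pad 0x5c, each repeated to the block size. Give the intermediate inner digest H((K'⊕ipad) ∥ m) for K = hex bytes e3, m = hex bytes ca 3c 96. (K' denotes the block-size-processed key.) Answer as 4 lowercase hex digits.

4796

Key hex bytes e3 is 1 byte ≤ B = 3; zero-pad to 3 bytes: K' = e3 00 00.
K' ⊕ ipad = d5 36 36.
Inner input = d5 36 36 ∥ ca 3c 96.
Inner hash: even-index sum = 327 mod 256 = 71; odd-index sum = 406 mod 256 = 150 → 47 96.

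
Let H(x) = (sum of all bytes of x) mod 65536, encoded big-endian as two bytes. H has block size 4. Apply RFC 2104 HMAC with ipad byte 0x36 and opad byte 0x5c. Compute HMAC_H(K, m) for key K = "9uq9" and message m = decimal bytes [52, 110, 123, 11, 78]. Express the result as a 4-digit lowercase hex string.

Key "9uq9" = 39 75 71 39 is exactly B = 4 bytes: K' = 39 75 71 39.
K' ⊕ ipad = 0f 43 47 0f.  K' ⊕ opad = 65 29 2d 65.
Inner input = (K'⊕ipad) ∥ m = 0f 43 47 0f ∥ 34 6e 7b 0b 4e.
Inner hash: sum = 15+67+71+15+52+110+123+11+78 = 542 → 02 1e.
Outer input = (K'⊕opad) ∥ inner = 65 29 2d 65 ∥ 02 1e.
Outer hash (tag): sum = 101+41+45+101+2+30 = 320 → 01 40.

0140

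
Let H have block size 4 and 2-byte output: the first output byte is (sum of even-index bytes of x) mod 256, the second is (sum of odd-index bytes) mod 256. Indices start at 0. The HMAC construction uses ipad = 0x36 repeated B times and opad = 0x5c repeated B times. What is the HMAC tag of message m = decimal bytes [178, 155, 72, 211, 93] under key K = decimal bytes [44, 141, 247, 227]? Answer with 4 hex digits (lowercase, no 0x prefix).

Key decimal bytes [44, 141, 247, 227] = 2c 8d f7 e3 is exactly B = 4 bytes: K' = 2c 8d f7 e3.
K' ⊕ ipad = 1a bb c1 d5.  K' ⊕ opad = 70 d1 ab bf.
Inner input = (K'⊕ipad) ∥ m = 1a bb c1 d5 ∥ b2 9b 48 d3 5d.
Inner hash: even-index sum = 562 mod 256 = 50; odd-index sum = 766 mod 256 = 254 → 32 fe.
Outer input = (K'⊕opad) ∥ inner = 70 d1 ab bf ∥ 32 fe.
Outer hash (tag): even-index sum = 333 mod 256 = 77; odd-index sum = 654 mod 256 = 142 → 4d 8e.

4d8e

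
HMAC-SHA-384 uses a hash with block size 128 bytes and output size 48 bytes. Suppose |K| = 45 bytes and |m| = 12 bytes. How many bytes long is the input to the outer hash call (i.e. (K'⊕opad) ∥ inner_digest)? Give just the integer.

176

Key is 45 ≤ 128 bytes, zero-padded: |K'| = 128.
Outer input = (K'⊕opad) ∥ H(inner) → 128 + 48 = 176 bytes.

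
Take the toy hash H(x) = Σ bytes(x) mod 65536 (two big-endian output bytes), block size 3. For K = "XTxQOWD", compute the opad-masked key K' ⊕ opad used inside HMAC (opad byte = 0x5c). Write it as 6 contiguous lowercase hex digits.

Key "XTxQOWD" = 58 54 78 51 4f 57 44 is 7 bytes > B = 3, so hash it first: H(key) = 02 5f, then zero-pad to 3 bytes: K' = 02 5f 00.
XOR each byte with 0x5c: 02⊕5c=5e, 5f⊕5c=03, 00⊕5c=5c.

5e035c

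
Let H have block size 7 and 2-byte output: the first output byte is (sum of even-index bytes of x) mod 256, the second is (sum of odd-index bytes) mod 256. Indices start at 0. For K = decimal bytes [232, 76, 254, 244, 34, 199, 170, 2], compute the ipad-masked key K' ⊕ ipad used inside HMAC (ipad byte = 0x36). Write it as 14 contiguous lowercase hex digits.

843f3636363636

Key decimal bytes [232, 76, 254, 244, 34, 199, 170, 2] = e8 4c fe f4 22 c7 aa 02 is 8 bytes > B = 7, so hash it first: H(key) = b2 09, then zero-pad to 7 bytes: K' = b2 09 00 00 00 00 00.
XOR each byte with 0x36: b2⊕36=84, 09⊕36=3f, 00⊕36=36, 00⊕36=36, 00⊕36=36, 00⊕36=36, 00⊕36=36.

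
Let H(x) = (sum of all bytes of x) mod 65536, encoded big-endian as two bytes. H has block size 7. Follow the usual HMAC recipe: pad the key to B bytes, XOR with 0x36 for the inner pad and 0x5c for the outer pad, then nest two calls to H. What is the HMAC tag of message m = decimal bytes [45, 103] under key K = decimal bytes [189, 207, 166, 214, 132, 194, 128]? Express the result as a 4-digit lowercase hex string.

0633

Key decimal bytes [189, 207, 166, 214, 132, 194, 128] = bd cf a6 d6 84 c2 80 is exactly B = 7 bytes: K' = bd cf a6 d6 84 c2 80.
K' ⊕ ipad = 8b f9 90 e0 b2 f4 b6.  K' ⊕ opad = e1 93 fa 8a d8 9e dc.
Inner input = (K'⊕ipad) ∥ m = 8b f9 90 e0 b2 f4 b6 ∥ 2d 67.
Inner hash: sum = 139+249+144+224+178+244+182+45+103 = 1508 → 05 e4.
Outer input = (K'⊕opad) ∥ inner = e1 93 fa 8a d8 9e dc ∥ 05 e4.
Outer hash (tag): sum = 225+147+250+138+216+158+220+5+228 = 1587 → 06 33.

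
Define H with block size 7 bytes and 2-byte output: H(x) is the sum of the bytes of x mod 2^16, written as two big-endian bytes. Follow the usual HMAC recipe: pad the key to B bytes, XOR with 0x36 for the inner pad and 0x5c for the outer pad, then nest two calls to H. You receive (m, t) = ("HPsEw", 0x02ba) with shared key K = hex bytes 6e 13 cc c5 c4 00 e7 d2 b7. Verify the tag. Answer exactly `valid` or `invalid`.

valid

Key hex bytes 6e 13 cc c5 c4 00 e7 d2 b7 is 9 bytes > B = 7, so hash it first: H(key) = 05 46, then zero-pad to 7 bytes: K' = 05 46 00 00 00 00 00.
K' ⊕ ipad = 33 70 36 36 36 36 36; K' ⊕ opad = 59 1a 5c 5c 5c 5c 5c.
Inner hash: sum = 51+112+54+54+54+54+54+72+80+115+69+119 = 888 → 03 78.
Outer hash (recomputed tag): sum = 89+26+92+92+92+92+92+3+120 = 698 → 02 ba.
Recomputed tag = 02ba; claimed = 02ba → match.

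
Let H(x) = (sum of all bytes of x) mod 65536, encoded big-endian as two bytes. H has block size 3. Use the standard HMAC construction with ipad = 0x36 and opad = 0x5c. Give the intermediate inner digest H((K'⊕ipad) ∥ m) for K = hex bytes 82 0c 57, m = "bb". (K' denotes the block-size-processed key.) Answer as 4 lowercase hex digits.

Key hex bytes 82 0c 57 is exactly B = 3 bytes: K' = 82 0c 57.
K' ⊕ ipad = b4 3a 61.
Inner input = b4 3a 61 ∥ 62 62.
Inner hash: sum = 180+58+97+98+98 = 531 → 02 13.

0213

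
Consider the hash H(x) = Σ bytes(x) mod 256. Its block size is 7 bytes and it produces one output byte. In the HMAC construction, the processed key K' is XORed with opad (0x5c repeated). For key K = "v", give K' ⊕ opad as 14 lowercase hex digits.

Key "v" = 76 is 1 byte ≤ B = 7; zero-pad to 7 bytes: K' = 76 00 00 00 00 00 00.
XOR each byte with 0x5c: 76⊕5c=2a, 00⊕5c=5c, 00⊕5c=5c, 00⊕5c=5c, 00⊕5c=5c, 00⊕5c=5c, 00⊕5c=5c.

2a5c5c5c5c5c5c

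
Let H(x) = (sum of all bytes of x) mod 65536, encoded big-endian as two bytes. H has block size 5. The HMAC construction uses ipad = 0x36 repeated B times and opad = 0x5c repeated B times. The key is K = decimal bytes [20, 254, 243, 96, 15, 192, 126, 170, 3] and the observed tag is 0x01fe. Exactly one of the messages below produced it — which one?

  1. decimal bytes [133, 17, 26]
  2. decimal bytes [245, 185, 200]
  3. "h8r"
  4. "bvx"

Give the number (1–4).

4

Key decimal bytes [20, 254, 243, 96, 15, 192, 126, 170, 3] = 14 fe f3 60 0f c0 7e aa 03 is 9 bytes > B = 5, so hash it first: H(key) = 04 5f, then zero-pad to 5 bytes: K' = 04 5f 00 00 00.
K' ⊕ ipad = 32 69 36 36 36; K' ⊕ opad = 58 03 5c 5c 5c.
m1: inner = H(32 69 36 36 36 85 11 1a) = 01 ed; tag = H(58 03 5c 5c 5c 01 ed) = 025d
m2: inner = H(32 69 36 36 36 f5 b9 c8) = 03 b3; tag = H(58 03 5c 5c 5c 03 b3) = 0225
m3: inner = H(32 69 36 36 36 68 38 72) = 02 4f; tag = H(58 03 5c 5c 5c 02 4f) = 01c0
m4: inner = H(32 69 36 36 36 62 76 78) = 02 8d; tag = H(58 03 5c 5c 5c 02 8d) = 01fe ← matches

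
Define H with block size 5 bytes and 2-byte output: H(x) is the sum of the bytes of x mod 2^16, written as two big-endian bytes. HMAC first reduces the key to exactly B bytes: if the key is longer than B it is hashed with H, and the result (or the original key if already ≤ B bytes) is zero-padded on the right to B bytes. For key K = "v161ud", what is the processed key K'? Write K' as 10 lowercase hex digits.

01e7000000

|K| = 6 > B = 5, so first hash the key.
H(K): sum = 118+49+54+49+117+100 = 487 → 01 e7.
Zero-pad H(K) = 01 e7 to 5 bytes: K' = 01 e7 00 00 00.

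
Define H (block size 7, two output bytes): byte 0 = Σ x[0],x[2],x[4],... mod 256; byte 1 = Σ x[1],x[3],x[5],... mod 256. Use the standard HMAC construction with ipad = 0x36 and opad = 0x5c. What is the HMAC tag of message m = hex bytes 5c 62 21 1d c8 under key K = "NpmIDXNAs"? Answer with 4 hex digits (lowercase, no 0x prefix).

c5dd

Key "NpmIDXNAs" = 4e 70 6d 49 44 58 4e 41 73 is 9 bytes > B = 7, so hash it first: H(key) = c0 52, then zero-pad to 7 bytes: K' = c0 52 00 00 00 00 00.
K' ⊕ ipad = f6 64 36 36 36 36 36.  K' ⊕ opad = 9c 0e 5c 5c 5c 5c 5c.
Inner input = (K'⊕ipad) ∥ m = f6 64 36 36 36 36 36 ∥ 5c 62 21 1d c8.
Inner hash: even-index sum = 535 mod 256 = 23; odd-index sum = 533 mod 256 = 21 → 17 15.
Outer input = (K'⊕opad) ∥ inner = 9c 0e 5c 5c 5c 5c 5c ∥ 17 15.
Outer hash (tag): even-index sum = 453 mod 256 = 197; odd-index sum = 221 mod 256 = 221 → c5 dd.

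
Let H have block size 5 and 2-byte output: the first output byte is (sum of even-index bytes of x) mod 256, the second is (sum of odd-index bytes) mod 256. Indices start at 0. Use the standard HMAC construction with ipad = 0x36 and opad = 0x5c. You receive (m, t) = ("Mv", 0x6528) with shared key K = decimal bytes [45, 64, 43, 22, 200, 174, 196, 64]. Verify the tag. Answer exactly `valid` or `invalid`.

valid

Key decimal bytes [45, 64, 43, 22, 200, 174, 196, 64] = 2d 40 2b 16 c8 ae c4 40 is 8 bytes > B = 5, so hash it first: H(key) = e4 44, then zero-pad to 5 bytes: K' = e4 44 00 00 00.
K' ⊕ ipad = d2 72 36 36 36; K' ⊕ opad = b8 18 5c 5c 5c.
Inner hash: even-index sum = 436 mod 256 = 180; odd-index sum = 245 mod 256 = 245 → b4 f5.
Outer hash (recomputed tag): even-index sum = 613 mod 256 = 101; odd-index sum = 296 mod 256 = 40 → 65 28.
Recomputed tag = 6528; claimed = 6528 → match.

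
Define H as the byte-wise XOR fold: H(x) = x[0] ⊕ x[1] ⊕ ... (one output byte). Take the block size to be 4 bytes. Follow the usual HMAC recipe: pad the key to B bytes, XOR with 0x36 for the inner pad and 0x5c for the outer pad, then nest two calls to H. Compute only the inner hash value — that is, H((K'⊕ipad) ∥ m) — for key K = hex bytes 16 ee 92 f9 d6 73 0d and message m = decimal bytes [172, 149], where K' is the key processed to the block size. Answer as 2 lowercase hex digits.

02

Key hex bytes 16 ee 92 f9 d6 73 0d is 7 bytes > B = 4, so hash it first: H(key) = 3b, then zero-pad to 4 bytes: K' = 3b 00 00 00.
K' ⊕ ipad = 0d 36 36 36.
Inner input = 0d 36 36 36 ∥ ac 95.
Inner hash: XOR 0d⊕36⊕36⊕36⊕ac⊕95 = 02.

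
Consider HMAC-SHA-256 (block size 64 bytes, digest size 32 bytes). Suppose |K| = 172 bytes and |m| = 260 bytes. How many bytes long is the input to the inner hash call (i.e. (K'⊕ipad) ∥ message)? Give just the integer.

Key is 172 > 64 bytes, so it is hashed to 32 bytes then zero-padded to 64: |K'| = 64.
Inner input = (K'⊕ipad) ∥ m → 64 + 260 = 324 bytes.

324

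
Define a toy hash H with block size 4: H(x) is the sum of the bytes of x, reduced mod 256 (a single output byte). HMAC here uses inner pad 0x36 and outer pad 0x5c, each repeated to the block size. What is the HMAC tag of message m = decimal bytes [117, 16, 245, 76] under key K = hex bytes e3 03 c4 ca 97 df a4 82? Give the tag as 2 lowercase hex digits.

Key hex bytes e3 03 c4 ca 97 df a4 82 is 8 bytes > B = 4, so hash it first: H(key) = 10, then zero-pad to 4 bytes: K' = 10 00 00 00.
K' ⊕ ipad = 26 36 36 36.  K' ⊕ opad = 4c 5c 5c 5c.
Inner input = (K'⊕ipad) ∥ m = 26 36 36 36 ∥ 75 10 f5 4c.
Inner hash: sum = 38+54+54+54+117+16+245+76 = 654; mod 256 = 142 → 8e.
Outer input = (K'⊕opad) ∥ inner = 4c 5c 5c 5c ∥ 8e.
Outer hash (tag): sum = 76+92+92+92+142 = 494; mod 256 = 238 → ee.

ee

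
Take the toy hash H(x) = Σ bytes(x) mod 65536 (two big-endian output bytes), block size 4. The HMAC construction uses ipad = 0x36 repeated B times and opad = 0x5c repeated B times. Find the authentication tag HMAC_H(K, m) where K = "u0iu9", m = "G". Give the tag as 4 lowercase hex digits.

Key "u0iu9" = 75 30 69 75 39 is 5 bytes > B = 4, so hash it first: H(key) = 01 bc, then zero-pad to 4 bytes: K' = 01 bc 00 00.
K' ⊕ ipad = 37 8a 36 36.  K' ⊕ opad = 5d e0 5c 5c.
Inner input = (K'⊕ipad) ∥ m = 37 8a 36 36 ∥ 47.
Inner hash: sum = 55+138+54+54+71 = 372 → 01 74.
Outer input = (K'⊕opad) ∥ inner = 5d e0 5c 5c ∥ 01 74.
Outer hash (tag): sum = 93+224+92+92+1+116 = 618 → 02 6a.

026a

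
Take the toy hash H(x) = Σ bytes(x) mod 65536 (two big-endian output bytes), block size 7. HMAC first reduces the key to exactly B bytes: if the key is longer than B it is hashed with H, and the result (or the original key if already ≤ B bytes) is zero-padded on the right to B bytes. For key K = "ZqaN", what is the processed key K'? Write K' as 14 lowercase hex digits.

5a71614e000000

Key "ZqaN" = 5a 71 61 4e is 4 bytes ≤ B = 7; zero-pad to 7 bytes: K' = 5a 71 61 4e 00 00 00.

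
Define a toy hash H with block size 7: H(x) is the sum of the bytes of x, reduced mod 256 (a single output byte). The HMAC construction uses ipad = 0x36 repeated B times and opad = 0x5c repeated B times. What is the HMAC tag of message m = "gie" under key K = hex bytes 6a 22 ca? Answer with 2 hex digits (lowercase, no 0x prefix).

Key hex bytes 6a 22 ca is 3 bytes ≤ B = 7; zero-pad to 7 bytes: K' = 6a 22 ca 00 00 00 00.
K' ⊕ ipad = 5c 14 fc 36 36 36 36.  K' ⊕ opad = 36 7e 96 5c 5c 5c 5c.
Inner input = (K'⊕ipad) ∥ m = 5c 14 fc 36 36 36 36 ∥ 67 69 65.
Inner hash: sum = 92+20+252+54+54+54+54+103+105+101 = 889; mod 256 = 121 → 79.
Outer input = (K'⊕opad) ∥ inner = 36 7e 96 5c 5c 5c 5c ∥ 79.
Outer hash (tag): sum = 54+126+150+92+92+92+92+121 = 819; mod 256 = 51 → 33.

33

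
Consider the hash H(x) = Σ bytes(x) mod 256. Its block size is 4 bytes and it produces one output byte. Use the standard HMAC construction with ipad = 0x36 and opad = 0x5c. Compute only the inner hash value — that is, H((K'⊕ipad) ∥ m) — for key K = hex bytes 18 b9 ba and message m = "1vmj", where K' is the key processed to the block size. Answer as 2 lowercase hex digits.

fd

Key hex bytes 18 b9 ba is 3 bytes ≤ B = 4; zero-pad to 4 bytes: K' = 18 b9 ba 00.
K' ⊕ ipad = 2e 8f 8c 36.
Inner input = 2e 8f 8c 36 ∥ 31 76 6d 6a.
Inner hash: sum = 46+143+140+54+49+118+109+106 = 765; mod 256 = 253 → fd.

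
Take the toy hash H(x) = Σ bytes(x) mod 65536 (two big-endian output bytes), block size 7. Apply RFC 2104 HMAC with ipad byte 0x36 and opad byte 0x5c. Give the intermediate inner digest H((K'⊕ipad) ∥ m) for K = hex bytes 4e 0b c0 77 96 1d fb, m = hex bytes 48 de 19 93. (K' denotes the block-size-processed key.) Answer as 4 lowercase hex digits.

Key hex bytes 4e 0b c0 77 96 1d fb is exactly B = 7 bytes: K' = 4e 0b c0 77 96 1d fb.
K' ⊕ ipad = 78 3d f6 41 a0 2b cd.
Inner input = 78 3d f6 41 a0 2b cd ∥ 48 de 19 93.
Inner hash: sum = 120+61+246+65+160+43+205+72+222+25+147 = 1366 → 05 56.

0556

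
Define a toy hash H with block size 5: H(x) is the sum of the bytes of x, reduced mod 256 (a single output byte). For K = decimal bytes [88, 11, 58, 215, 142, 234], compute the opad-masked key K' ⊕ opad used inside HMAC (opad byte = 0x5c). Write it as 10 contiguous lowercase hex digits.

b05c5c5c5c

Key decimal bytes [88, 11, 58, 215, 142, 234] = 58 0b 3a d7 8e ea is 6 bytes > B = 5, so hash it first: H(key) = ec, then zero-pad to 5 bytes: K' = ec 00 00 00 00.
XOR each byte with 0x5c: ec⊕5c=b0, 00⊕5c=5c, 00⊕5c=5c, 00⊕5c=5c, 00⊕5c=5c.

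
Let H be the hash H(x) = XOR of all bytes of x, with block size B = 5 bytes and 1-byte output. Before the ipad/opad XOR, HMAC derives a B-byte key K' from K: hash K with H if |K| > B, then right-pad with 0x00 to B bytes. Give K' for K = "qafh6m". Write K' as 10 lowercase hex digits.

4500000000

|K| = 6 > B = 5, so first hash the key.
H(K): XOR 71⊕61⊕66⊕68⊕36⊕6d = 45.
Zero-pad H(K) = 45 to 5 bytes: K' = 45 00 00 00 00.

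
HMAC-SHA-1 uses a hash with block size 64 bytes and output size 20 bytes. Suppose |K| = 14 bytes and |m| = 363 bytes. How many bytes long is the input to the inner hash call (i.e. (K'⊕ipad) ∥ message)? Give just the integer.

427

Key is 14 ≤ 64 bytes, zero-padded: |K'| = 64.
Inner input = (K'⊕ipad) ∥ m → 64 + 363 = 427 bytes.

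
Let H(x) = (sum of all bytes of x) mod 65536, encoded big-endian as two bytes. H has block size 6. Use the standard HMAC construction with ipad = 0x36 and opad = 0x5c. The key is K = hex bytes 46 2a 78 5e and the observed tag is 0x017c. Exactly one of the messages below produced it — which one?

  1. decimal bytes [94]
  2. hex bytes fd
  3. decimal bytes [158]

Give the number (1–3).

1

Key hex bytes 46 2a 78 5e is 4 bytes ≤ B = 6; zero-pad to 6 bytes: K' = 46 2a 78 5e 00 00.
K' ⊕ ipad = 70 1c 4e 68 36 36; K' ⊕ opad = 1a 76 24 02 5c 5c.
m1: inner = H(70 1c 4e 68 36 36 5e) = 02 0c; tag = H(1a 76 24 02 5c 5c 02 0c) = 017c ← matches
m2: inner = H(70 1c 4e 68 36 36 fd) = 02 ab; tag = H(1a 76 24 02 5c 5c 02 ab) = 021b
m3: inner = H(70 1c 4e 68 36 36 9e) = 02 4c; tag = H(1a 76 24 02 5c 5c 02 4c) = 01bc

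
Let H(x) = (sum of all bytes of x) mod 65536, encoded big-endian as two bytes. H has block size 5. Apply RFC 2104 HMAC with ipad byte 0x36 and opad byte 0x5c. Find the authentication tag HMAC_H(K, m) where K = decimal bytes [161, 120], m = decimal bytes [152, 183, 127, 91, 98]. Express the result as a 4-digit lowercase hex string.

024b

Key decimal bytes [161, 120] = a1 78 is 2 bytes ≤ B = 5; zero-pad to 5 bytes: K' = a1 78 00 00 00.
K' ⊕ ipad = 97 4e 36 36 36.  K' ⊕ opad = fd 24 5c 5c 5c.
Inner input = (K'⊕ipad) ∥ m = 97 4e 36 36 36 ∥ 98 b7 7f 5b 62.
Inner hash: sum = 151+78+54+54+54+152+183+127+91+98 = 1042 → 04 12.
Outer input = (K'⊕opad) ∥ inner = fd 24 5c 5c 5c ∥ 04 12.
Outer hash (tag): sum = 253+36+92+92+92+4+18 = 587 → 02 4b.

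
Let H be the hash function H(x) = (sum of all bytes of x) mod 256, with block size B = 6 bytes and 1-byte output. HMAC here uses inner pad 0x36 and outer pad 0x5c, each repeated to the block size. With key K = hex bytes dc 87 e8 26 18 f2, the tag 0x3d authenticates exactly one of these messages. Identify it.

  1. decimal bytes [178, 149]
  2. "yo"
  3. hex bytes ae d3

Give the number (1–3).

Key hex bytes dc 87 e8 26 18 f2 is exactly B = 6 bytes: K' = dc 87 e8 26 18 f2.
K' ⊕ ipad = ea b1 de 10 2e c4; K' ⊕ opad = 80 db b4 7a 44 ae.
m1: inner = H(ea b1 de 10 2e c4 b2 95) = c2; tag = H(80 db b4 7a 44 ae c2) = 3d ← matches
m2: inner = H(ea b1 de 10 2e c4 79 6f) = 63; tag = H(80 db b4 7a 44 ae 63) = de
m3: inner = H(ea b1 de 10 2e c4 ae d3) = fc; tag = H(80 db b4 7a 44 ae fc) = 77

1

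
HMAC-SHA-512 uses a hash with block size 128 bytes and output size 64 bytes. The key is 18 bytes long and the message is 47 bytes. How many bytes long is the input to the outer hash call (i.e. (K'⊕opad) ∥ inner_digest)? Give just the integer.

Key is 18 ≤ 128 bytes, zero-padded: |K'| = 128.
Outer input = (K'⊕opad) ∥ H(inner) → 128 + 64 = 192 bytes.

192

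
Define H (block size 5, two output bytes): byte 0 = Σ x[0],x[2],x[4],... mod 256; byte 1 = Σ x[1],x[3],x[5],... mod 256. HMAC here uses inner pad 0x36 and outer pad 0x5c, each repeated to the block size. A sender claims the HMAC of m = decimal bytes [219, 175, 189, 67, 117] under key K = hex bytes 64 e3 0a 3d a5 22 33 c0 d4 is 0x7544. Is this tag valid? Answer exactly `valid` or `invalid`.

Key hex bytes 64 e3 0a 3d a5 22 33 c0 d4 is 9 bytes > B = 5, so hash it first: H(key) = 1a 02, then zero-pad to 5 bytes: K' = 1a 02 00 00 00.
K' ⊕ ipad = 2c 34 36 36 36; K' ⊕ opad = 46 5e 5c 5c 5c.
Inner hash: even-index sum = 394 mod 256 = 138; odd-index sum = 631 mod 256 = 119 → 8a 77.
Outer hash (recomputed tag): even-index sum = 373 mod 256 = 117; odd-index sum = 324 mod 256 = 68 → 75 44.
Recomputed tag = 7544; claimed = 7544 → match.

valid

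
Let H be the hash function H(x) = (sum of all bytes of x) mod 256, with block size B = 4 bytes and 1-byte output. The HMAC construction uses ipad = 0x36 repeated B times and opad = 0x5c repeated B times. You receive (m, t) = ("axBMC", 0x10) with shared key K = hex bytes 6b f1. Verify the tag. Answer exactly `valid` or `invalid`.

invalid

Key hex bytes 6b f1 is 2 bytes ≤ B = 4; zero-pad to 4 bytes: K' = 6b f1 00 00.
K' ⊕ ipad = 5d c7 36 36; K' ⊕ opad = 37 ad 5c 5c.
Inner hash: sum = 93+199+54+54+97+120+66+77+67 = 827; mod 256 = 59 → 3b.
Outer hash (recomputed tag): sum = 55+173+92+92+59 = 471; mod 256 = 215 → d7.
Recomputed tag = d7; claimed = 10 → mismatch.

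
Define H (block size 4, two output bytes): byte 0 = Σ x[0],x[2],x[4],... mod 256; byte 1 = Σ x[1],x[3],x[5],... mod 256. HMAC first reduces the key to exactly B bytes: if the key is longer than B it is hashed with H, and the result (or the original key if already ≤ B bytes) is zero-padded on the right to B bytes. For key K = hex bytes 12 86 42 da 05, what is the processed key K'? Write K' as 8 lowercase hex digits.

59600000

|K| = 5 > B = 4, so first hash the key.
H(K): even-index sum = 89 mod 256 = 89; odd-index sum = 352 mod 256 = 96 → 59 60.
Zero-pad H(K) = 59 60 to 4 bytes: K' = 59 60 00 00.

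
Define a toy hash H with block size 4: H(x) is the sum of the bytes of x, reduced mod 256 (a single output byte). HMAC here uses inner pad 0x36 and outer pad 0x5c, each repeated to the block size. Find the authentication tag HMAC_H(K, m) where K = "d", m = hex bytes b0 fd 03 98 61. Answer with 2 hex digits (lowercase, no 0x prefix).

Key "d" = 64 is 1 byte ≤ B = 4; zero-pad to 4 bytes: K' = 64 00 00 00.
K' ⊕ ipad = 52 36 36 36.  K' ⊕ opad = 38 5c 5c 5c.
Inner input = (K'⊕ipad) ∥ m = 52 36 36 36 ∥ b0 fd 03 98 61.
Inner hash: sum = 82+54+54+54+176+253+3+152+97 = 925; mod 256 = 157 → 9d.
Outer input = (K'⊕opad) ∥ inner = 38 5c 5c 5c ∥ 9d.
Outer hash (tag): sum = 56+92+92+92+157 = 489; mod 256 = 233 → e9.

e9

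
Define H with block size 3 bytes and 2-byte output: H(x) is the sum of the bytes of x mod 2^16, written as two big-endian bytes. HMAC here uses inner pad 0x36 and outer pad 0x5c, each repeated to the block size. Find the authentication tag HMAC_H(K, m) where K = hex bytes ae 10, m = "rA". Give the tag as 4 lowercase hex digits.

0242

Key hex bytes ae 10 is 2 bytes ≤ B = 3; zero-pad to 3 bytes: K' = ae 10 00.
K' ⊕ ipad = 98 26 36.  K' ⊕ opad = f2 4c 5c.
Inner input = (K'⊕ipad) ∥ m = 98 26 36 ∥ 72 41.
Inner hash: sum = 152+38+54+114+65 = 423 → 01 a7.
Outer input = (K'⊕opad) ∥ inner = f2 4c 5c ∥ 01 a7.
Outer hash (tag): sum = 242+76+92+1+167 = 578 → 02 42.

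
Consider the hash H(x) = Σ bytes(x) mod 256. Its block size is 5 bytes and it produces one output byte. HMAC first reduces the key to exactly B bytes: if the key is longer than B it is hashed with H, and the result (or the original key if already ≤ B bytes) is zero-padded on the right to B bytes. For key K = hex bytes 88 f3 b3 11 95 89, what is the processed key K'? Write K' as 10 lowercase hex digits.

|K| = 6 > B = 5, so first hash the key.
H(K): sum = 136+243+179+17+149+137 = 861; mod 256 = 93 → 5d.
Zero-pad H(K) = 5d to 5 bytes: K' = 5d 00 00 00 00.

5d00000000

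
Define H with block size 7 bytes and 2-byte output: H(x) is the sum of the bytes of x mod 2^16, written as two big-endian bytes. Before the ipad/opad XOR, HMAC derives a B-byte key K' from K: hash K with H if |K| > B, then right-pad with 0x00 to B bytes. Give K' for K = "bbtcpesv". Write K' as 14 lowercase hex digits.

03590000000000

|K| = 8 > B = 7, so first hash the key.
H(K): sum = 98+98+116+99+112+101+115+118 = 857 → 03 59.
Zero-pad H(K) = 03 59 to 7 bytes: K' = 03 59 00 00 00 00 00.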